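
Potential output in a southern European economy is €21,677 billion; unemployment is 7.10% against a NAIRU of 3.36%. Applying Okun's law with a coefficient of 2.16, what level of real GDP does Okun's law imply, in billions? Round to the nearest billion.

€19,926 billion

Unemployment gap = 7.1 - 3.36 = 3.74 points, so the output gap is -2.16 × 3.74 = -8.0784%.
Actual GDP = 21677 × (1 - 8.0784/100) = 21677 × 0.919216 ≈ 19926 billion.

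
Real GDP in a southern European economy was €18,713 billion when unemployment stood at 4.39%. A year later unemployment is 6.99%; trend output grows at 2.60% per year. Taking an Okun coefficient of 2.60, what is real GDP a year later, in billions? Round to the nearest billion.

€17,935 billion

Δu = 6.99 - 4.39 = 2.6 points.
Okun's law (growth form): g_Y = g_Y* - β × Δu = 2.60 - 2.60 × (2.60) = 2.6 - 6.76 = -4.16%.
Real GDP in the next year = 18713 × (1 - 4.16/100) = 18713 × 0.9584 ≈ 17935 billion.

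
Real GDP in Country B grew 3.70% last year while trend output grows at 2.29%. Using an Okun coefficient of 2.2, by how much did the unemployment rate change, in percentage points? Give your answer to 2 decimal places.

Growth-rate Okun's law: g_Y = g_Y* - β × Δu, so Δu = (g_Y* - g_Y)/β.
Δu = (2.29 - 3.7)/2.2 = -1.41/2.2 = -0.64 percentage points.

-0.64 percentage points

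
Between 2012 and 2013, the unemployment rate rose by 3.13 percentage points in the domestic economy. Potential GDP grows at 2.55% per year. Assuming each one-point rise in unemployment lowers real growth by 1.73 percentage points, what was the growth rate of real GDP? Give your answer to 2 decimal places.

-2.86%

Growth-rate Okun's law: g_Y = g_Y* - β × Δu.
g_Y = 2.55 - 1.73 × (3.13) = 2.55 - 5.4149 = -2.8649%, i.e. -2.86% to 2 d.p.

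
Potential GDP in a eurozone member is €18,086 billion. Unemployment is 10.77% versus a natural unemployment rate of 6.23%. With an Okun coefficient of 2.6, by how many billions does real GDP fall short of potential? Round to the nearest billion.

Output gap = -2.6 × (10.77 - 6.23) = -2.6 × 4.54 = -11.804%.
Actual GDP ≈ 18086 × 0.88196 ≈ 15951 billion, so the shortfall is 18086 - 15951 = 2135 billion.

€2,135 billion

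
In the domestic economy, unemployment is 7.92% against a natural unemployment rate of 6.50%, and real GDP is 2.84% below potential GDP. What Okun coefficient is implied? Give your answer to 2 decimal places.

β ≈ 2.00

Okun's law: output gap = -β × (u - u*).
-2.84 = -β × (7.92 - 6.5) = -β × 1.42, so β = 2.84/1.42 = 2.00.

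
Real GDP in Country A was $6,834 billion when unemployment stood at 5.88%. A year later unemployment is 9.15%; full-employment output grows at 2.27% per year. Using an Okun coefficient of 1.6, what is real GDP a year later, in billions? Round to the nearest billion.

Δu = 9.15 - 5.88 = 3.27 points.
Okun's law (growth form): g_Y = g_Y* - β × Δu = 2.27 - 1.6 × (3.27) = 2.27 - 5.232 = -2.962%.
Real GDP in the next year = 6834 × (1 - 2.962/100) = 6834 × 0.97038 ≈ 6632 billion.

$6,632 billion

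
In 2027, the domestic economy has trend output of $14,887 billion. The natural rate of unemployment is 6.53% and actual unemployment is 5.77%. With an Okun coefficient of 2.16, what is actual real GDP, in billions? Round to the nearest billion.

Unemployment gap = 5.77 - 6.53 = -0.76 points, so the output gap is -2.16 × (-0.76) = 1.6416%.
Actual GDP = 14887 × (1 + 1.6416/100) = 14887 × 1.016416 ≈ 15131 billion.

$15,131 billion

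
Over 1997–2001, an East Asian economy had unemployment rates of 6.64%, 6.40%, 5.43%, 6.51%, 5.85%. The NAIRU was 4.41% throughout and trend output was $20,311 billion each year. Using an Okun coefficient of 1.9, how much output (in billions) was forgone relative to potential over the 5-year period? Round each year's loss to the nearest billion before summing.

Year 1997: gap = -1.9 × (6.64 - 4.41) = -4.237%, loss ≈ 20311 × 4.237/100 ≈ 861.
Year 1998: gap = -1.9 × (6.4 - 4.41) = -3.781%, loss ≈ 20311 × 3.781/100 ≈ 768.
Year 1999: gap = -1.9 × (5.43 - 4.41) = -1.938%, loss ≈ 20311 × 1.938/100 ≈ 394.
Year 2000: gap = -1.9 × (6.51 - 4.41) = -3.99%, loss ≈ 20311 × 3.99/100 ≈ 810.
Year 2001: gap = -1.9 × (5.85 - 4.41) = -2.736%, loss ≈ 20311 × 2.736/100 ≈ 556.
Total lost output = 861 + 768 + 394 + 810 + 556 = 3389 billion.

$3,389 billion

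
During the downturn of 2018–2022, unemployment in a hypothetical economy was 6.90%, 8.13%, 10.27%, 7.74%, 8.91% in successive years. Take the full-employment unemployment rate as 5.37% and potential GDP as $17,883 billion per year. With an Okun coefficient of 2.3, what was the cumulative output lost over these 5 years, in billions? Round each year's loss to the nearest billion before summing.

$6,210 billion

Year 2018: gap = -2.3 × (6.9 - 5.37) = -3.519%, loss ≈ 17883 × 3.519/100 ≈ 629.
Year 2019: gap = -2.3 × (8.13 - 5.37) = -6.348%, loss ≈ 17883 × 6.348/100 ≈ 1135.
Year 2020: gap = -2.3 × (10.27 - 5.37) = -11.27%, loss ≈ 17883 × 11.27/100 ≈ 2015.
Year 2021: gap = -2.3 × (7.74 - 5.37) = -5.451%, loss ≈ 17883 × 5.451/100 ≈ 975.
Year 2022: gap = -2.3 × (8.91 - 5.37) = -8.142%, loss ≈ 17883 × 8.142/100 ≈ 1456.
Total lost output = 629 + 1135 + 2015 + 975 + 1456 = 6210 billion.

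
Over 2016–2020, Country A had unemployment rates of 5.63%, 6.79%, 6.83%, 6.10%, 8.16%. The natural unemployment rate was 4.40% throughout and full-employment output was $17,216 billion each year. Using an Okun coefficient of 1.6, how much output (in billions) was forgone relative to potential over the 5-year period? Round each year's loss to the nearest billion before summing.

$3,170 billion

Year 2016: gap = -1.6 × (5.63 - 4.4) = -1.968%, loss ≈ 17216 × 1.968/100 ≈ 339.
Year 2017: gap = -1.6 × (6.79 - 4.4) = -3.824%, loss ≈ 17216 × 3.824/100 ≈ 658.
Year 2018: gap = -1.6 × (6.83 - 4.4) = -3.888%, loss ≈ 17216 × 3.888/100 ≈ 669.
Year 2019: gap = -1.6 × (6.1 - 4.4) = -2.72%, loss ≈ 17216 × 2.72/100 ≈ 468.
Year 2020: gap = -1.6 × (8.16 - 4.4) = -6.016%, loss ≈ 17216 × 6.016/100 ≈ 1036.
Total lost output = 339 + 658 + 669 + 468 + 1036 = 3170 billion.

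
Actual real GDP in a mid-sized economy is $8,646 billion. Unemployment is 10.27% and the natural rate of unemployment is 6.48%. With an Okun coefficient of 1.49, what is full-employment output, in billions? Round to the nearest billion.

Unemployment gap = 10.27 - 6.48 = 3.79 points, so output gap = -1.49 × 3.79 = -5.6471%.
Since Y = Y* × (1 + gap/100), Y* = 8646/0.943529 ≈ 9163 billion.

$9,163 billion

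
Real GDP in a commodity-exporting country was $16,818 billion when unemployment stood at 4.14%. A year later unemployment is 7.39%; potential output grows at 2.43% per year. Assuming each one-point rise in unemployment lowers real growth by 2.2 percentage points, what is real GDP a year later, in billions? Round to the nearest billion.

$16,024 billion

Δu = 7.39 - 4.14 = 3.25 points.
Okun's law (growth form): g_Y = g_Y* - β × Δu = 2.43 - 2.2 × (3.25) = 2.43 - 7.15 = -4.72%.
Real GDP in the next year = 16818 × (1 - 4.72/100) = 16818 × 0.9528 ≈ 16024 billion.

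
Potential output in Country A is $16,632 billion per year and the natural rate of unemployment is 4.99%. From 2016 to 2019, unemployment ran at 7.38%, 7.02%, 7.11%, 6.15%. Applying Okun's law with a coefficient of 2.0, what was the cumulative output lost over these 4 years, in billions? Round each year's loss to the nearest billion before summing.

$2,561 billion

Year 2016: gap = -2.0 × (7.38 - 4.99) = -4.78%, loss ≈ 16632 × 4.78/100 ≈ 795.
Year 2017: gap = -2.0 × (7.02 - 4.99) = -4.06%, loss ≈ 16632 × 4.06/100 ≈ 675.
Year 2018: gap = -2.0 × (7.11 - 4.99) = -4.24%, loss ≈ 16632 × 4.24/100 ≈ 705.
Year 2019: gap = -2.0 × (6.15 - 4.99) = -2.32%, loss ≈ 16632 × 2.32/100 ≈ 386.
Total lost output = 795 + 675 + 705 + 386 = 2561 billion.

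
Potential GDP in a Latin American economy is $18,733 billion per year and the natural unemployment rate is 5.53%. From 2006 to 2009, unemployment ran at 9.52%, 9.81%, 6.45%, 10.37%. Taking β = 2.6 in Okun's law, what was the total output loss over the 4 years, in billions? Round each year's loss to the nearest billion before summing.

Year 2006: gap = -2.6 × (9.52 - 5.53) = -10.374%, loss ≈ 18733 × 10.374/100 ≈ 1943.
Year 2007: gap = -2.6 × (9.81 - 5.53) = -11.128%, loss ≈ 18733 × 11.128/100 ≈ 2085.
Year 2008: gap = -2.6 × (6.45 - 5.53) = -2.392%, loss ≈ 18733 × 2.392/100 ≈ 448.
Year 2009: gap = -2.6 × (10.37 - 5.53) = -12.584%, loss ≈ 18733 × 12.584/100 ≈ 2357.
Total lost output = 1943 + 2085 + 448 + 2357 = 6833 billion.

$6,833 billion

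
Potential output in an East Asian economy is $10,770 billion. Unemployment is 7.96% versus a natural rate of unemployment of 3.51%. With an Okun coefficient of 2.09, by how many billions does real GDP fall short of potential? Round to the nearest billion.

Output gap = -2.09 × (7.96 - 3.51) = -2.09 × 4.45 = -9.3005%.
Actual GDP ≈ 10770 × 0.906995 ≈ 9768 billion, so the shortfall is 10770 - 9768 = 1002 billion.

$1,002 billion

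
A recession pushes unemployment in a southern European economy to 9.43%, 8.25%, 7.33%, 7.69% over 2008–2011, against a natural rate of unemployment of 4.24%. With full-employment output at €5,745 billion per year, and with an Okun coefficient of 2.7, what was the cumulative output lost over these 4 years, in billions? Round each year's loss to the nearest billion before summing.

€2,441 billion

Year 2008: gap = -2.7 × (9.43 - 4.24) = -14.013%, loss ≈ 5745 × 14.013/100 ≈ 805.
Year 2009: gap = -2.7 × (8.25 - 4.24) = -10.827%, loss ≈ 5745 × 10.827/100 ≈ 622.
Year 2010: gap = -2.7 × (7.33 - 4.24) = -8.343%, loss ≈ 5745 × 8.343/100 ≈ 479.
Year 2011: gap = -2.7 × (7.69 - 4.24) = -9.315%, loss ≈ 5745 × 9.315/100 ≈ 535.
Total lost output = 805 + 622 + 479 + 535 = 2441 billion.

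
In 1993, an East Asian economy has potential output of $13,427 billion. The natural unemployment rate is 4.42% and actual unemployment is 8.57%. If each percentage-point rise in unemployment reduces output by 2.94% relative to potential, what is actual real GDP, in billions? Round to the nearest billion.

$11,789 billion

Unemployment gap = 8.57 - 4.42 = 4.15 points, so the output gap is -2.94 × 4.15 = -12.201%.
Actual GDP = 13427 × (1 - 12.201/100) = 13427 × 0.87799 ≈ 11789 billion.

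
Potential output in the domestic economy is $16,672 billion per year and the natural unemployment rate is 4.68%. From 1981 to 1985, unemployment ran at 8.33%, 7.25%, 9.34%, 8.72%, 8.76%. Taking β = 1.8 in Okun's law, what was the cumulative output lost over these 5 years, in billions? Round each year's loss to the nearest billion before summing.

$5,700 billion

Year 1981: gap = -1.8 × (8.33 - 4.68) = -6.57%, loss ≈ 16672 × 6.57/100 ≈ 1095.
Year 1982: gap = -1.8 × (7.25 - 4.68) = -4.626%, loss ≈ 16672 × 4.626/100 ≈ 771.
Year 1983: gap = -1.8 × (9.34 - 4.68) = -8.388%, loss ≈ 16672 × 8.388/100 ≈ 1398.
Year 1984: gap = -1.8 × (8.72 - 4.68) = -7.272%, loss ≈ 16672 × 7.272/100 ≈ 1212.
Year 1985: gap = -1.8 × (8.76 - 4.68) = -7.344%, loss ≈ 16672 × 7.344/100 ≈ 1224.
Total lost output = 1095 + 771 + 1398 + 1212 + 1224 = 5700 billion.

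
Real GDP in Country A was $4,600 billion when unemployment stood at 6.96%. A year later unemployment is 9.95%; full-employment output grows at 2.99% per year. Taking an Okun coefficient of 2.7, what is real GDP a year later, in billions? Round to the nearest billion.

$4,366 billion

Δu = 9.95 - 6.96 = 2.99 points.
Okun's law (growth form): g_Y = g_Y* - β × Δu = 2.99 - 2.7 × (2.99) = 2.99 - 8.073 = -5.083%.
Real GDP in the next year = 4600 × (1 - 5.083/100) = 4600 × 0.94917 ≈ 4366 billion.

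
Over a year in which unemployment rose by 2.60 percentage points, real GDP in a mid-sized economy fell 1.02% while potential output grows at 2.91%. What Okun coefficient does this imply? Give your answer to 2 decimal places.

β ≈ 1.51

Growth form: g_Y = g_Y* - β × Δu, so β = (g_Y* - g_Y)/Δu.
β = (2.91 + 1.02)/2.60 = 3.93/2.60 = 1.51.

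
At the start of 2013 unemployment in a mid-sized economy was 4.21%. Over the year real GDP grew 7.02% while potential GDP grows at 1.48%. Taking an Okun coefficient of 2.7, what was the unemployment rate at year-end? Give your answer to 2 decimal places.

Growth-rate Okun's law: g_Y = g_Y* - β × Δu, so Δu = (g_Y* - g_Y)/β.
Δu = (1.48 - 7.02)/2.7 = -5.54/2.7 = -2.05 percentage points.
Year-end unemployment = 4.21 - 2.05 = 2.16%.

2.16%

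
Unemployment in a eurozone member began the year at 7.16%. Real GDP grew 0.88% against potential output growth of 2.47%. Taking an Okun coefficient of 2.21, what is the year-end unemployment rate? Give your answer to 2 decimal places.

Growth-rate Okun's law: g_Y = g_Y* - β × Δu, so Δu = (g_Y* - g_Y)/β.
Δu = (2.47 - 0.88)/2.21 = 1.59/2.21 = 0.72 percentage points.
Year-end unemployment = 7.16 + 0.72 = 7.88%.

7.88%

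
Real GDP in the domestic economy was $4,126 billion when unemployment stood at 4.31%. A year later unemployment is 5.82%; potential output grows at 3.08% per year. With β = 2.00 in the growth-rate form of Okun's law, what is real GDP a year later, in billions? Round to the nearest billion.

Δu = 5.82 - 4.31 = 1.51 points.
Okun's law (growth form): g_Y = g_Y* - β × Δu = 3.08 - 2.00 × (1.51) = 3.08 - 3.02 = 0.06%.
Real GDP in the next year = 4126 × (1 + 0.06/100) = 4126 × 1.0006 ≈ 4128 billion.

$4,128 billion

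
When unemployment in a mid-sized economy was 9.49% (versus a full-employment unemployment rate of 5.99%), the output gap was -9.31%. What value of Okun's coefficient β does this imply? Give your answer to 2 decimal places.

Okun's law: output gap = -β × (u - u*).
-9.31 = -β × (9.49 - 5.99) = -β × 3.5, so β = 9.31/3.5 = 2.66.

β ≈ 2.66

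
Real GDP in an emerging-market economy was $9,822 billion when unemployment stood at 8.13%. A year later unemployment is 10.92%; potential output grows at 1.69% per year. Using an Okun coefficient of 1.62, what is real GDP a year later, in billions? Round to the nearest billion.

$9,544 billion

Δu = 10.92 - 8.13 = 2.79 points.
Okun's law (growth form): g_Y = g_Y* - β × Δu = 1.69 - 1.62 × (2.79) = 1.69 - 4.5198 = -2.8298%.
Real GDP in the next year = 9822 × (1 - 2.8298/100) = 9822 × 0.971702 ≈ 9544 billion.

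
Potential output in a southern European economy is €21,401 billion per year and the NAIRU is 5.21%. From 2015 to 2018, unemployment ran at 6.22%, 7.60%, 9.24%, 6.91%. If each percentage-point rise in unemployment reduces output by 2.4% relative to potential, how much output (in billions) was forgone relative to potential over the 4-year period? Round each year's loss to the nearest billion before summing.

€4,690 billion

Year 2015: gap = -2.4 × (6.22 - 5.21) = -2.424%, loss ≈ 21401 × 2.424/100 ≈ 519.
Year 2016: gap = -2.4 × (7.6 - 5.21) = -5.736%, loss ≈ 21401 × 5.736/100 ≈ 1228.
Year 2017: gap = -2.4 × (9.24 - 5.21) = -9.672%, loss ≈ 21401 × 9.672/100 ≈ 2070.
Year 2018: gap = -2.4 × (6.91 - 5.21) = -4.08%, loss ≈ 21401 × 4.08/100 ≈ 873.
Total lost output = 519 + 1228 + 2070 + 873 = 4690 billion.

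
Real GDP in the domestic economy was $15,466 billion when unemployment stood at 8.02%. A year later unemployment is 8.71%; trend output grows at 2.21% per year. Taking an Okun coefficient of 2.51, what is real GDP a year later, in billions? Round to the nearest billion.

Δu = 8.71 - 8.02 = 0.69 points.
Okun's law (growth form): g_Y = g_Y* - β × Δu = 2.21 - 2.51 × (0.69) = 2.21 - 1.7319 = 0.4781%.
Real GDP in the next year = 15466 × (1 + 0.4781/100) = 15466 × 1.004781 ≈ 15540 billion.

$15,540 billion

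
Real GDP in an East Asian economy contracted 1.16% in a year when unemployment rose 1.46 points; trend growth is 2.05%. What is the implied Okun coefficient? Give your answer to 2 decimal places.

β ≈ 2.20

Growth form: g_Y = g_Y* - β × Δu, so β = (g_Y* - g_Y)/Δu.
β = (2.05 + 1.16)/1.46 = 3.21/1.46 = 2.20.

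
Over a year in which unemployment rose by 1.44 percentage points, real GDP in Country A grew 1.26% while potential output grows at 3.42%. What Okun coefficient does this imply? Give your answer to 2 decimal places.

β ≈ 1.50

Growth form: g_Y = g_Y* - β × Δu, so β = (g_Y* - g_Y)/Δu.
β = (3.42 - 1.26)/1.44 = 2.16/1.44 = 1.50.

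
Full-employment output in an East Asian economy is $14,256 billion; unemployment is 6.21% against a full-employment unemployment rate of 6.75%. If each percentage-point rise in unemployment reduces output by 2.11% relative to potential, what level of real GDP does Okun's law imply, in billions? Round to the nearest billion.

$14,418 billion

Unemployment gap = 6.21 - 6.75 = -0.54 points, so the output gap is -2.11 × (-0.54) = 1.1394%.
Actual GDP = 14256 × (1 + 1.1394/100) = 14256 × 1.011394 ≈ 14418 billion.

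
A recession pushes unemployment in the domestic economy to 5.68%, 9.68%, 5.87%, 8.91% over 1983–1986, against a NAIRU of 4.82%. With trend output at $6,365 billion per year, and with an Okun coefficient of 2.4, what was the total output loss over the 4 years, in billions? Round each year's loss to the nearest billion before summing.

$1,658 billion

Year 1983: gap = -2.4 × (5.68 - 4.82) = -2.064%, loss ≈ 6365 × 2.064/100 ≈ 131.
Year 1984: gap = -2.4 × (9.68 - 4.82) = -11.664%, loss ≈ 6365 × 11.664/100 ≈ 742.
Year 1985: gap = -2.4 × (5.87 - 4.82) = -2.52%, loss ≈ 6365 × 2.52/100 ≈ 160.
Year 1986: gap = -2.4 × (8.91 - 4.82) = -9.816%, loss ≈ 6365 × 9.816/100 ≈ 625.
Total lost output = 131 + 742 + 160 + 625 = 1658 billion.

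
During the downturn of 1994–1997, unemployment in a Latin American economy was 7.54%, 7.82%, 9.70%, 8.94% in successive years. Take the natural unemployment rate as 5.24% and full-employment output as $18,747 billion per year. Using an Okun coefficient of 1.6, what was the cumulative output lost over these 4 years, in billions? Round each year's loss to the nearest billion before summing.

Year 1994: gap = -1.6 × (7.54 - 5.24) = -3.68%, loss ≈ 18747 × 3.68/100 ≈ 690.
Year 1995: gap = -1.6 × (7.82 - 5.24) = -4.128%, loss ≈ 18747 × 4.128/100 ≈ 774.
Year 1996: gap = -1.6 × (9.7 - 5.24) = -7.136%, loss ≈ 18747 × 7.136/100 ≈ 1338.
Year 1997: gap = -1.6 × (8.94 - 5.24) = -5.92%, loss ≈ 18747 × 5.92/100 ≈ 1110.
Total lost output = 690 + 774 + 1338 + 1110 = 3912 billion.

$3,912 billion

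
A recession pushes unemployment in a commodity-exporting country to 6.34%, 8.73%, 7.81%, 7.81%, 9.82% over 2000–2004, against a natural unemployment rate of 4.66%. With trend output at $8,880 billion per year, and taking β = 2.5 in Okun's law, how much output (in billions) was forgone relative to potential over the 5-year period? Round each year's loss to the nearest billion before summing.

$3,821 billion

Year 2000: gap = -2.5 × (6.34 - 4.66) = -4.2%, loss ≈ 8880 × 4.2/100 ≈ 373.
Year 2001: gap = -2.5 × (8.73 - 4.66) = -10.175%, loss ≈ 8880 × 10.175/100 ≈ 904.
Year 2002: gap = -2.5 × (7.81 - 4.66) = -7.875%, loss ≈ 8880 × 7.875/100 ≈ 699.
Year 2003: gap = -2.5 × (7.81 - 4.66) = -7.875%, loss ≈ 8880 × 7.875/100 ≈ 699.
Year 2004: gap = -2.5 × (9.82 - 4.66) = -12.9%, loss ≈ 8880 × 12.9/100 ≈ 1146.
Total lost output = 373 + 904 + 699 + 699 + 1146 = 3821 billion.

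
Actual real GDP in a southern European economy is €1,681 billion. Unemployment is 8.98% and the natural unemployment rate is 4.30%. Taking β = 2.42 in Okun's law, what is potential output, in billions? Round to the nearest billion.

€1,896 billion

Unemployment gap = 8.98 - 4.3 = 4.68 points, so output gap = -2.42 × 4.68 = -11.3256%.
Since Y = Y* × (1 + gap/100), Y* = 1681/0.886744 ≈ 1896 billion.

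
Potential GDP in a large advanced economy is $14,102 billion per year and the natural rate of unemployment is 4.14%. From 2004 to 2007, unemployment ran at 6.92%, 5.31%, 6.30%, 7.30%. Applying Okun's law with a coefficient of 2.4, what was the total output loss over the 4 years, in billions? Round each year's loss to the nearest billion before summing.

Year 2004: gap = -2.4 × (6.92 - 4.14) = -6.672%, loss ≈ 14102 × 6.672/100 ≈ 941.
Year 2005: gap = -2.4 × (5.31 - 4.14) = -2.808%, loss ≈ 14102 × 2.808/100 ≈ 396.
Year 2006: gap = -2.4 × (6.3 - 4.14) = -5.184%, loss ≈ 14102 × 5.184/100 ≈ 731.
Year 2007: gap = -2.4 × (7.3 - 4.14) = -7.584%, loss ≈ 14102 × 7.584/100 ≈ 1069.
Total lost output = 941 + 396 + 731 + 1069 = 3137 billion.

$3,137 billion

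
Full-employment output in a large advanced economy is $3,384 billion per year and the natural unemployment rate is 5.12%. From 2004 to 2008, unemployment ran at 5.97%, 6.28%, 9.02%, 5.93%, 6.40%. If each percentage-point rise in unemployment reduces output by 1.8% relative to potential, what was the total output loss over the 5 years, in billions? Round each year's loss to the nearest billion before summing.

Year 2004: gap = -1.8 × (5.97 - 5.12) = -1.53%, loss ≈ 3384 × 1.53/100 ≈ 52.
Year 2005: gap = -1.8 × (6.28 - 5.12) = -2.088%, loss ≈ 3384 × 2.088/100 ≈ 71.
Year 2006: gap = -1.8 × (9.02 - 5.12) = -7.02%, loss ≈ 3384 × 7.02/100 ≈ 238.
Year 2007: gap = -1.8 × (5.93 - 5.12) = -1.458%, loss ≈ 3384 × 1.458/100 ≈ 49.
Year 2008: gap = -1.8 × (6.4 - 5.12) = -2.304%, loss ≈ 3384 × 2.304/100 ≈ 78.
Total lost output = 52 + 71 + 238 + 49 + 78 = 488 billion.

$488 billion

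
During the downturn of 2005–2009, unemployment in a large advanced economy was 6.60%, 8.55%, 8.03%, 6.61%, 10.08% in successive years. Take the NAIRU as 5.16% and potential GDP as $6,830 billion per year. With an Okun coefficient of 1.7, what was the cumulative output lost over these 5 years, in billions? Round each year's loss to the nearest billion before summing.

Year 2005: gap = -1.7 × (6.6 - 5.16) = -2.448%, loss ≈ 6830 × 2.448/100 ≈ 167.
Year 2006: gap = -1.7 × (8.55 - 5.16) = -5.763%, loss ≈ 6830 × 5.763/100 ≈ 394.
Year 2007: gap = -1.7 × (8.03 - 5.16) = -4.879%, loss ≈ 6830 × 4.879/100 ≈ 333.
Year 2008: gap = -1.7 × (6.61 - 5.16) = -2.465%, loss ≈ 6830 × 2.465/100 ≈ 168.
Year 2009: gap = -1.7 × (10.08 - 5.16) = -8.364%, loss ≈ 6830 × 8.364/100 ≈ 571.
Total lost output = 167 + 394 + 333 + 168 + 571 = 1633 billion.

$1,633 billion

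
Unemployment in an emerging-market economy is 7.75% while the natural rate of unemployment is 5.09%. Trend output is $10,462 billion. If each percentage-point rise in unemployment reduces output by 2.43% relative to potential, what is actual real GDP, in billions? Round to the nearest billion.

Unemployment gap = 7.75 - 5.09 = 2.66 points, so the output gap is -2.43 × 2.66 = -6.4638%.
Actual GDP = 10462 × (1 - 6.4638/100) = 10462 × 0.935362 ≈ 9786 billion.

$9,786 billion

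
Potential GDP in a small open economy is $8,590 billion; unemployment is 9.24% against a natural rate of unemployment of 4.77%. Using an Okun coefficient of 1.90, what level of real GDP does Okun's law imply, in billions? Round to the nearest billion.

$7,860 billion

Unemployment gap = 9.24 - 4.77 = 4.47 points, so the output gap is -1.9 × 4.47 = -8.493%.
Actual GDP = 8590 × (1 - 8.493/100) = 8590 × 0.91507 ≈ 7860 billion.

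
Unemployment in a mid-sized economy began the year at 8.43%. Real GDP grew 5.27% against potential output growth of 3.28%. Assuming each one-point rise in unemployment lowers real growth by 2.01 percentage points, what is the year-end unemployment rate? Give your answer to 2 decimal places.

Growth-rate Okun's law: g_Y = g_Y* - β × Δu, so Δu = (g_Y* - g_Y)/β.
Δu = (3.28 - 5.27)/2.01 = -1.99/2.01 = -0.99 percentage points.
Year-end unemployment = 8.43 - 0.99 = 7.44%.

7.44%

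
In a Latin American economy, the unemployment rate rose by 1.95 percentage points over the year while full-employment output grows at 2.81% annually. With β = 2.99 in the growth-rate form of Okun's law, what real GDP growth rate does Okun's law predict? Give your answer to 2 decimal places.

Growth-rate Okun's law: g_Y = g_Y* - β × Δu.
g_Y = 2.81 - 2.99 × (1.95) = 2.81 - 5.8305 = -3.0205%, i.e. -3.02% to 2 d.p.

-3.02%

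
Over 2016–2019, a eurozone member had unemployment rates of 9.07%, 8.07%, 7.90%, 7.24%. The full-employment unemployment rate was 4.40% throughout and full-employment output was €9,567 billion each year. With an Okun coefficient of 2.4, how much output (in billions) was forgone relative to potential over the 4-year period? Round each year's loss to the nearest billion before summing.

€3,371 billion

Year 2016: gap = -2.4 × (9.07 - 4.4) = -11.208%, loss ≈ 9567 × 11.208/100 ≈ 1072.
Year 2017: gap = -2.4 × (8.07 - 4.4) = -8.808%, loss ≈ 9567 × 8.808/100 ≈ 843.
Year 2018: gap = -2.4 × (7.9 - 4.4) = -8.4%, loss ≈ 9567 × 8.4/100 ≈ 804.
Year 2019: gap = -2.4 × (7.24 - 4.4) = -6.816%, loss ≈ 9567 × 6.816/100 ≈ 652.
Total lost output = 1072 + 843 + 804 + 652 = 3371 billion.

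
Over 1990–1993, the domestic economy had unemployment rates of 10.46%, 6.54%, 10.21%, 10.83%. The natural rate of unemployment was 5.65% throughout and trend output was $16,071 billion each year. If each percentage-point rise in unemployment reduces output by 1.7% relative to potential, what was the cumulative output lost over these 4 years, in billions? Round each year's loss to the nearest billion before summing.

Year 1990: gap = -1.7 × (10.46 - 5.65) = -8.177%, loss ≈ 16071 × 8.177/100 ≈ 1314.
Year 1991: gap = -1.7 × (6.54 - 5.65) = -1.513%, loss ≈ 16071 × 1.513/100 ≈ 243.
Year 1992: gap = -1.7 × (10.21 - 5.65) = -7.752%, loss ≈ 16071 × 7.752/100 ≈ 1246.
Year 1993: gap = -1.7 × (10.83 - 5.65) = -8.806%, loss ≈ 16071 × 8.806/100 ≈ 1415.
Total lost output = 1314 + 243 + 1246 + 1415 = 4218 billion.

$4,218 billion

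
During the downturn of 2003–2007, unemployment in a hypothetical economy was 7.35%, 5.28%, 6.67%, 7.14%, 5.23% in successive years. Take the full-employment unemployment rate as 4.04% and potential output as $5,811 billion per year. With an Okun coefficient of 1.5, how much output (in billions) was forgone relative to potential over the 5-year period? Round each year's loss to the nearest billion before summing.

$1,000 billion

Year 2003: gap = -1.5 × (7.35 - 4.04) = -4.965%, loss ≈ 5811 × 4.965/100 ≈ 289.
Year 2004: gap = -1.5 × (5.28 - 4.04) = -1.86%, loss ≈ 5811 × 1.86/100 ≈ 108.
Year 2005: gap = -1.5 × (6.67 - 4.04) = -3.945%, loss ≈ 5811 × 3.945/100 ≈ 229.
Year 2006: gap = -1.5 × (7.14 - 4.04) = -4.65%, loss ≈ 5811 × 4.65/100 ≈ 270.
Year 2007: gap = -1.5 × (5.23 - 4.04) = -1.785%, loss ≈ 5811 × 1.785/100 ≈ 104.
Total lost output = 289 + 108 + 229 + 270 + 104 = 1000 billion.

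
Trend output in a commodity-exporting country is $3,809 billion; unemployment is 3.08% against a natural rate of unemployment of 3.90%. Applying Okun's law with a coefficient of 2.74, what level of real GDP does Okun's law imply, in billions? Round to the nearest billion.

$3,895 billion

Unemployment gap = 3.08 - 3.9 = -0.82 points, so the output gap is -2.74 × (-0.82) = 2.2468%.
Actual GDP = 3809 × (1 + 2.2468/100) = 3809 × 1.022468 ≈ 3895 billion.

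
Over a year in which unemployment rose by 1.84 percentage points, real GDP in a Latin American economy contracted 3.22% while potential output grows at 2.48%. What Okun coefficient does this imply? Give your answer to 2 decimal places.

Growth form: g_Y = g_Y* - β × Δu, so β = (g_Y* - g_Y)/Δu.
β = (2.48 + 3.22)/1.84 = 5.7/1.84 = 3.10.

β ≈ 3.10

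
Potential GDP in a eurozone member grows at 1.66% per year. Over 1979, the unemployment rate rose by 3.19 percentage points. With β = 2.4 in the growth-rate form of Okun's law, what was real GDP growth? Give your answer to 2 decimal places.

-6.00%

Growth-rate Okun's law: g_Y = g_Y* - β × Δu.
g_Y = 1.66 - 2.4 × (3.19) = 1.66 - 7.656 = -5.996%, i.e. -6.00% to 2 d.p.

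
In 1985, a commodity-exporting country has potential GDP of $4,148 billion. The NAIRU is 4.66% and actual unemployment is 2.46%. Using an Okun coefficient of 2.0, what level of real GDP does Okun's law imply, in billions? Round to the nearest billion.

Unemployment gap = 2.46 - 4.66 = -2.2 points, so the output gap is -2 × (-2.2) = 4.4%.
Actual GDP = 4148 × (1 + 4.4/100) = 4148 × 1.044 ≈ 4331 billion.

$4,331 billion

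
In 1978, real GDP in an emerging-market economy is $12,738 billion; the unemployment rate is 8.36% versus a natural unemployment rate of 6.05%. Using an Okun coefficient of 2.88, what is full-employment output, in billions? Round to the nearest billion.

$13,646 billion

Unemployment gap = 8.36 - 6.05 = 2.31 points, so output gap = -2.88 × 2.31 = -6.6528%.
Since Y = Y* × (1 + gap/100), Y* = 12738/0.933472 ≈ 13646 billion.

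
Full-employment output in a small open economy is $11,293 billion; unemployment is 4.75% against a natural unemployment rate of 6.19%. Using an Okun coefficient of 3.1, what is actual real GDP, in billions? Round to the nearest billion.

Unemployment gap = 4.75 - 6.19 = -1.44 points, so the output gap is -3.1 × (-1.44) = 4.464%.
Actual GDP = 11293 × (1 + 4.464/100) = 11293 × 1.04464 ≈ 11797 billion.

$11,797 billion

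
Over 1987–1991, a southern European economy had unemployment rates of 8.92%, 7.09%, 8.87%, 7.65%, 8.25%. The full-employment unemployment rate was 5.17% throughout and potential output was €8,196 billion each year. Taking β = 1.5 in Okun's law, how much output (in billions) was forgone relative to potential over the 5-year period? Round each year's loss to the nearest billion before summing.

Year 1987: gap = -1.5 × (8.92 - 5.17) = -5.625%, loss ≈ 8196 × 5.625/100 ≈ 461.
Year 1988: gap = -1.5 × (7.09 - 5.17) = -2.88%, loss ≈ 8196 × 2.88/100 ≈ 236.
Year 1989: gap = -1.5 × (8.87 - 5.17) = -5.55%, loss ≈ 8196 × 5.55/100 ≈ 455.
Year 1990: gap = -1.5 × (7.65 - 5.17) = -3.72%, loss ≈ 8196 × 3.72/100 ≈ 305.
Year 1991: gap = -1.5 × (8.25 - 5.17) = -4.62%, loss ≈ 8196 × 4.62/100 ≈ 379.
Total lost output = 461 + 236 + 455 + 305 + 379 = 1836 billion.

€1,836 billion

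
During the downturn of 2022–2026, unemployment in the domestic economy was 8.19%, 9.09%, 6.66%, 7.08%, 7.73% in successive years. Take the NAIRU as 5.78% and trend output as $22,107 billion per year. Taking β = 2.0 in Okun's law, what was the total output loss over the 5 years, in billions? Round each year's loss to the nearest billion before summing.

$4,355 billion

Year 2022: gap = -2.0 × (8.19 - 5.78) = -4.82%, loss ≈ 22107 × 4.82/100 ≈ 1066.
Year 2023: gap = -2.0 × (9.09 - 5.78) = -6.62%, loss ≈ 22107 × 6.62/100 ≈ 1463.
Year 2024: gap = -2.0 × (6.66 - 5.78) = -1.76%, loss ≈ 22107 × 1.76/100 ≈ 389.
Year 2025: gap = -2.0 × (7.08 - 5.78) = -2.6%, loss ≈ 22107 × 2.6/100 ≈ 575.
Year 2026: gap = -2.0 × (7.73 - 5.78) = -3.9%, loss ≈ 22107 × 3.9/100 ≈ 862.
Total lost output = 1066 + 1463 + 389 + 575 + 862 = 4355 billion.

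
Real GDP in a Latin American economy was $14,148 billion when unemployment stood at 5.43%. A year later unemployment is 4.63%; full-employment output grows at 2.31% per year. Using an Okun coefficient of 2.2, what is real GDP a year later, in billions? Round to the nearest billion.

$14,724 billion

Δu = 4.63 - 5.43 = -0.8 points.
Okun's law (growth form): g_Y = g_Y* - β × Δu = 2.31 - 2.2 × (-0.80) = 2.31 + 1.76 = 4.07%.
Real GDP in the next year = 14148 × (1 + 4.07/100) = 14148 × 1.0407 ≈ 14724 billion.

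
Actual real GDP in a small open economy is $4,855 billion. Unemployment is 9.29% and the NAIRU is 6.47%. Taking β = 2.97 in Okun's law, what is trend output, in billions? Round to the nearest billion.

Unemployment gap = 9.29 - 6.47 = 2.82 points, so output gap = -2.97 × 2.82 = -8.3754%.
Since Y = Y* × (1 + gap/100), Y* = 4855/0.916246 ≈ 5299 billion.

$5,299 billion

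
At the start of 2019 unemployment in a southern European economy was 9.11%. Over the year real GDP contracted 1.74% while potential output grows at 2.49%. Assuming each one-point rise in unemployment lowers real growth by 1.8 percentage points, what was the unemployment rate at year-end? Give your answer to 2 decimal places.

Growth-rate Okun's law: g_Y = g_Y* - β × Δu, so Δu = (g_Y* - g_Y)/β.
Δu = (2.49 + 1.74)/1.8 = 4.23/1.8 = 2.35 percentage points.
Year-end unemployment = 9.11 + 2.35 = 11.46%.

11.46%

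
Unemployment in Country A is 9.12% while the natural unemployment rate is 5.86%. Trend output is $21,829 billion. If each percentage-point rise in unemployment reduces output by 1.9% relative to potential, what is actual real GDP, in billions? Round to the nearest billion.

Unemployment gap = 9.12 - 5.86 = 3.26 points, so the output gap is -1.9 × 3.26 = -6.194%.
Actual GDP = 21829 × (1 - 6.194/100) = 21829 × 0.93806 ≈ 20477 billion.

$20,477 billion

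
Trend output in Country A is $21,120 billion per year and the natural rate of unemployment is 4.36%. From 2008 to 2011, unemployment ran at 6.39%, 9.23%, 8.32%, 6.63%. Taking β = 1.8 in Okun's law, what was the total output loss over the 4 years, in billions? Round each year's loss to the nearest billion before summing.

Year 2008: gap = -1.8 × (6.39 - 4.36) = -3.654%, loss ≈ 21120 × 3.654/100 ≈ 772.
Year 2009: gap = -1.8 × (9.23 - 4.36) = -8.766%, loss ≈ 21120 × 8.766/100 ≈ 1851.
Year 2010: gap = -1.8 × (8.32 - 4.36) = -7.128%, loss ≈ 21120 × 7.128/100 ≈ 1505.
Year 2011: gap = -1.8 × (6.63 - 4.36) = -4.086%, loss ≈ 21120 × 4.086/100 ≈ 863.
Total lost output = 772 + 1851 + 1505 + 863 = 4991 billion.

$4,991 billion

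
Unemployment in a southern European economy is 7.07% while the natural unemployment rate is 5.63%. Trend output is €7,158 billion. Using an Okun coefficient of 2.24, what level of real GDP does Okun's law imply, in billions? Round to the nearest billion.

Unemployment gap = 7.07 - 5.63 = 1.44 points, so the output gap is -2.24 × 1.44 = -3.2256%.
Actual GDP = 7158 × (1 - 3.2256/100) = 7158 × 0.967744 ≈ 6927 billion.

€6,927 billion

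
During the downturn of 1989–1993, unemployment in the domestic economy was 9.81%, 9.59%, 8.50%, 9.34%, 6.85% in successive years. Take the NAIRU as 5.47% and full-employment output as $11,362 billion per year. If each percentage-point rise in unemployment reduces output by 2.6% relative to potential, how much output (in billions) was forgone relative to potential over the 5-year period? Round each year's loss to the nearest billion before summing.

$4,945 billion

Year 1989: gap = -2.6 × (9.81 - 5.47) = -11.284%, loss ≈ 11362 × 11.284/100 ≈ 1282.
Year 1990: gap = -2.6 × (9.59 - 5.47) = -10.712%, loss ≈ 11362 × 10.712/100 ≈ 1217.
Year 1991: gap = -2.6 × (8.5 - 5.47) = -7.878%, loss ≈ 11362 × 7.878/100 ≈ 895.
Year 1992: gap = -2.6 × (9.34 - 5.47) = -10.062%, loss ≈ 11362 × 10.062/100 ≈ 1143.
Year 1993: gap = -2.6 × (6.85 - 5.47) = -3.588%, loss ≈ 11362 × 3.588/100 ≈ 408.
Total lost output = 1282 + 1217 + 895 + 1143 + 408 = 4945 billion.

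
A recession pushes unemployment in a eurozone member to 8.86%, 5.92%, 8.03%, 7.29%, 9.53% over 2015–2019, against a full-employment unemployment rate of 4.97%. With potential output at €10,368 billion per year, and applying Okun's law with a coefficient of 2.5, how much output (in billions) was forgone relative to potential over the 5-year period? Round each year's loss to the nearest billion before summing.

Year 2015: gap = -2.5 × (8.86 - 4.97) = -9.725%, loss ≈ 10368 × 9.725/100 ≈ 1008.
Year 2016: gap = -2.5 × (5.92 - 4.97) = -2.375%, loss ≈ 10368 × 2.375/100 ≈ 246.
Year 2017: gap = -2.5 × (8.03 - 4.97) = -7.65%, loss ≈ 10368 × 7.65/100 ≈ 793.
Year 2018: gap = -2.5 × (7.29 - 4.97) = -5.8%, loss ≈ 10368 × 5.8/100 ≈ 601.
Year 2019: gap = -2.5 × (9.53 - 4.97) = -11.4%, loss ≈ 10368 × 11.4/100 ≈ 1182.
Total lost output = 1008 + 246 + 793 + 601 + 1182 = 3830 billion.

€3,830 billion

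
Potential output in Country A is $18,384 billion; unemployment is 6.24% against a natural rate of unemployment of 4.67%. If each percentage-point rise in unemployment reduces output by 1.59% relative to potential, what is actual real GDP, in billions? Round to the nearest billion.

$17,925 billion

Unemployment gap = 6.24 - 4.67 = 1.57 points, so the output gap is -1.59 × 1.57 = -2.4963%.
Actual GDP = 18384 × (1 - 2.4963/100) = 18384 × 0.975037 ≈ 17925 billion.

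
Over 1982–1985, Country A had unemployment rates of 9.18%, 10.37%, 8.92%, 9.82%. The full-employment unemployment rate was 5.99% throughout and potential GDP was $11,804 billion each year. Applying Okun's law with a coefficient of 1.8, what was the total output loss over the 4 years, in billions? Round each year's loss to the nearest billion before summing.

Year 1982: gap = -1.8 × (9.18 - 5.99) = -5.742%, loss ≈ 11804 × 5.742/100 ≈ 678.
Year 1983: gap = -1.8 × (10.37 - 5.99) = -7.884%, loss ≈ 11804 × 7.884/100 ≈ 931.
Year 1984: gap = -1.8 × (8.92 - 5.99) = -5.274%, loss ≈ 11804 × 5.274/100 ≈ 623.
Year 1985: gap = -1.8 × (9.82 - 5.99) = -6.894%, loss ≈ 11804 × 6.894/100 ≈ 814.
Total lost output = 678 + 931 + 623 + 814 = 3046 billion.

$3,046 billion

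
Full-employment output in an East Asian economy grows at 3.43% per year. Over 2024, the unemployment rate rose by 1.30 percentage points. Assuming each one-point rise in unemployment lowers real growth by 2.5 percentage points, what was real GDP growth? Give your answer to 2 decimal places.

Growth-rate Okun's law: g_Y = g_Y* - β × Δu.
g_Y = 3.43 - 2.5 × (1.30) = 3.43 - 3.25 = 0.18%, i.e. 0.18% to 2 d.p.

0.18%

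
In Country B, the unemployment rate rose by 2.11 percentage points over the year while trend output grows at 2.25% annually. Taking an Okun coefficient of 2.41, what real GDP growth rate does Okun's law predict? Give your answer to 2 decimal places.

-2.84%

Growth-rate Okun's law: g_Y = g_Y* - β × Δu.
g_Y = 2.25 - 2.41 × (2.11) = 2.25 - 5.0851 = -2.8351%, i.e. -2.84% to 2 d.p.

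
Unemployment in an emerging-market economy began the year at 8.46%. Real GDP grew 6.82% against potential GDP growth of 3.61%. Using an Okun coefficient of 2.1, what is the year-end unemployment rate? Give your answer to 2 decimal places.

6.93%

Growth-rate Okun's law: g_Y = g_Y* - β × Δu, so Δu = (g_Y* - g_Y)/β.
Δu = (3.61 - 6.82)/2.1 = -3.21/2.1 = -1.53 percentage points.
Year-end unemployment = 8.46 - 1.53 = 6.93%.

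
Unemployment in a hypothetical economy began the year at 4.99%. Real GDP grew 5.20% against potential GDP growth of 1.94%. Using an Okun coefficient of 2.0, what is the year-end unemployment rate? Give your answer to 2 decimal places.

3.36%

Growth-rate Okun's law: g_Y = g_Y* - β × Δu, so Δu = (g_Y* - g_Y)/β.
Δu = (1.94 - 5.2)/2.0 = -3.26/2.0 = -1.63 percentage points.
Year-end unemployment = 4.99 - 1.63 = 3.36%.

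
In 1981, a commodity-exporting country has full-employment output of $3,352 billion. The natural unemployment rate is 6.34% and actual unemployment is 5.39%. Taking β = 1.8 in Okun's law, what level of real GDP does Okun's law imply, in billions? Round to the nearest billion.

$3,409 billion

Unemployment gap = 5.39 - 6.34 = -0.95 points, so the output gap is -1.8 × (-0.95) = 1.71%.
Actual GDP = 3352 × (1 + 1.71/100) = 3352 × 1.0171 ≈ 3409 billion.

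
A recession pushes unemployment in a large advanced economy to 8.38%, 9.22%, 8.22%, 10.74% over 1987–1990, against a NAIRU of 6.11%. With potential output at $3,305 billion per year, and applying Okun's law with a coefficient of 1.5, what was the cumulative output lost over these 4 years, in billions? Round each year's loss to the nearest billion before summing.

Year 1987: gap = -1.5 × (8.38 - 6.11) = -3.405%, loss ≈ 3305 × 3.405/100 ≈ 113.
Year 1988: gap = -1.5 × (9.22 - 6.11) = -4.665%, loss ≈ 3305 × 4.665/100 ≈ 154.
Year 1989: gap = -1.5 × (8.22 - 6.11) = -3.165%, loss ≈ 3305 × 3.165/100 ≈ 105.
Year 1990: gap = -1.5 × (10.74 - 6.11) = -6.945%, loss ≈ 3305 × 6.945/100 ≈ 230.
Total lost output = 113 + 154 + 105 + 230 = 602 billion.

$602 billion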